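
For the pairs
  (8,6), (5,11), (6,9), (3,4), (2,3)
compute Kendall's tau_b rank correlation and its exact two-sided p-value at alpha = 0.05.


Step 1: Enumerate the 10 unordered pairs (i,j) with i<j and classify each by sign(x_j-x_i) * sign(y_j-y_i).
  (1,2):dx=-3,dy=+5->D; (1,3):dx=-2,dy=+3->D; (1,4):dx=-5,dy=-2->C; (1,5):dx=-6,dy=-3->C
  (2,3):dx=+1,dy=-2->D; (2,4):dx=-2,dy=-7->C; (2,5):dx=-3,dy=-8->C; (3,4):dx=-3,dy=-5->C
  (3,5):dx=-4,dy=-6->C; (4,5):dx=-1,dy=-1->C
Step 2: C = 7, D = 3, total pairs = 10.
Step 3: tau = (C - D)/(n(n-1)/2) = (7 - 3)/10 = 0.400000.
Step 4: Exact two-sided p-value (enumerate n! = 120 permutations of y under H0): p = 0.483333.
Step 5: alpha = 0.05. fail to reject H0.

tau_b = 0.4000 (C=7, D=3), p = 0.483333, fail to reject H0.


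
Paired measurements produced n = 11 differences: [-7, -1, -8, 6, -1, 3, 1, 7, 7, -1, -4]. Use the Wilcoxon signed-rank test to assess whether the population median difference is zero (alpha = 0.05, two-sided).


Step 1: Drop any zero differences (none here) and take |d_i|.
|d| = [7, 1, 8, 6, 1, 3, 1, 7, 7, 1, 4]
Step 2: Midrank |d_i| (ties get averaged ranks).
ranks: |7|->9, |1|->2.5, |8|->11, |6|->7, |1|->2.5, |3|->5, |1|->2.5, |7|->9, |7|->9, |1|->2.5, |4|->6
Step 3: Attach original signs; sum ranks with positive sign and with negative sign.
W+ = 7 + 5 + 2.5 + 9 + 9 = 32.5
W- = 9 + 2.5 + 11 + 2.5 + 2.5 + 6 = 33.5
(Check: W+ + W- = 66 should equal n(n+1)/2 = 66.)
Step 4: Test statistic W = min(W+, W-) = 32.5.
Step 5: Ties in |d|, so use the tie-corrected normal approximation.
        E[W] = n(n+1)/4 = 11*12/4 = 33.
        Tie groups: |d|=1 (t=4), |d|=7 (t=3); sum(t^3 - t) = 84.
        Var[W] = n(n+1)(2n+1)/24 - sum(t^3-t)/48 = 3036/24 - 84/48 = 124.75.
        z = (W - E[W]) / sqrt(Var[W]) = (32.5 - 33) / 11.1692 = -0.0448.
        Two-sided p = 2*Phi(z) = 0.964294.
Step 6: alpha = 0.05. fail to reject H0.

W+ = 32.5, W- = 33.5, W = min = 32.5, p = 0.964294, fail to reject H0.


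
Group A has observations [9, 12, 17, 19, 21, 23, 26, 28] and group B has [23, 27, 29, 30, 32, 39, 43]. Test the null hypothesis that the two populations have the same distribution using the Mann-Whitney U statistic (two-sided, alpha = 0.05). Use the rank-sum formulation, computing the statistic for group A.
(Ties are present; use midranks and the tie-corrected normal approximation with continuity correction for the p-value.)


Step 1: Combine and sort all 15 observations; assign midranks.
sorted (value, group): (9,X), (12,X), (17,X), (19,X), (21,X), (23,X), (23,Y), (26,X), (27,Y), (28,X), (29,Y), (30,Y), (32,Y), (39,Y), (43,Y)
ranks: 9->1, 12->2, 17->3, 19->4, 21->5, 23->6.5, 23->6.5, 26->8, 27->9, 28->10, 29->11, 30->12, 32->13, 39->14, 43->15
Step 2: Rank sum for X: R1 = 1 + 2 + 3 + 4 + 5 + 6.5 + 8 + 10 = 39.5.
Step 3: U_X = R1 - n1(n1+1)/2 = 39.5 - 8*9/2 = 39.5 - 36 = 3.5.
       U_Y = n1*n2 - U_X = 56 - 3.5 = 52.5.
Step 4: Ties are present, so use the tie-corrected normal approximation (with continuity correction) for the p-value.
Step 5: p-value = 0.005437; compare to alpha = 0.05. reject H0.

U_X = 3.5, p = 0.005437, reject H0 at alpha = 0.05.


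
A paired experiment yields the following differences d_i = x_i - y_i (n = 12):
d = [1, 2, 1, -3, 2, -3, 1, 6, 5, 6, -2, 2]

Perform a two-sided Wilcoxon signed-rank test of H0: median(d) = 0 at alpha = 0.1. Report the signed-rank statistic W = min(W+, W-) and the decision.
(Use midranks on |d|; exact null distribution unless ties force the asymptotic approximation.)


Step 1: Drop any zero differences (none here) and take |d_i|.
|d| = [1, 2, 1, 3, 2, 3, 1, 6, 5, 6, 2, 2]
Step 2: Midrank |d_i| (ties get averaged ranks).
ranks: |1|->2, |2|->5.5, |1|->2, |3|->8.5, |2|->5.5, |3|->8.5, |1|->2, |6|->11.5, |5|->10, |6|->11.5, |2|->5.5, |2|->5.5
Step 3: Attach original signs; sum ranks with positive sign and with negative sign.
W+ = 2 + 5.5 + 2 + 5.5 + 2 + 11.5 + 10 + 11.5 + 5.5 = 55.5
W- = 8.5 + 8.5 + 5.5 = 22.5
(Check: W+ + W- = 78 should equal n(n+1)/2 = 78.)
Step 4: Test statistic W = min(W+, W-) = 22.5.
Step 5: Ties in |d|, so use the tie-corrected normal approximation.
        E[W] = n(n+1)/4 = 12*13/4 = 39.
        Tie groups: |d|=1 (t=3), |d|=2 (t=4), |d|=3 (t=2), |d|=6 (t=2); sum(t^3 - t) = 96.
        Var[W] = n(n+1)(2n+1)/24 - sum(t^3-t)/48 = 3900/24 - 96/48 = 160.5.
        z = (W - E[W]) / sqrt(Var[W]) = (22.5 - 39) / 12.6689 = -1.3024.
        Two-sided p = 2*Phi(z) = 0.192778.
Step 6: alpha = 0.1. fail to reject H0.

W+ = 55.5, W- = 22.5, W = min = 22.5, p = 0.192778, fail to reject H0.


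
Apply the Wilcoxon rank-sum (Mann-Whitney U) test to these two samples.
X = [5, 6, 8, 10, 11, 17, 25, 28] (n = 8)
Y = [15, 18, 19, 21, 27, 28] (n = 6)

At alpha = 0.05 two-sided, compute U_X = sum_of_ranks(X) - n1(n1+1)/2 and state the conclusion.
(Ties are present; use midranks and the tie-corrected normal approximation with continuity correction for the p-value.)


Step 1: Combine and sort all 14 observations; assign midranks.
sorted (value, group): (5,X), (6,X), (8,X), (10,X), (11,X), (15,Y), (17,X), (18,Y), (19,Y), (21,Y), (25,X), (27,Y), (28,X), (28,Y)
ranks: 5->1, 6->2, 8->3, 10->4, 11->5, 15->6, 17->7, 18->8, 19->9, 21->10, 25->11, 27->12, 28->13.5, 28->13.5
Step 2: Rank sum for X: R1 = 1 + 2 + 3 + 4 + 5 + 7 + 11 + 13.5 = 46.5.
Step 3: U_X = R1 - n1(n1+1)/2 = 46.5 - 8*9/2 = 46.5 - 36 = 10.5.
       U_Y = n1*n2 - U_X = 48 - 10.5 = 37.5.
Step 4: Ties are present, so use the tie-corrected normal approximation (with continuity correction) for the p-value.
Step 5: p-value = 0.092930; compare to alpha = 0.05. fail to reject H0.

U_X = 10.5, p = 0.092930, fail to reject H0 at alpha = 0.05.


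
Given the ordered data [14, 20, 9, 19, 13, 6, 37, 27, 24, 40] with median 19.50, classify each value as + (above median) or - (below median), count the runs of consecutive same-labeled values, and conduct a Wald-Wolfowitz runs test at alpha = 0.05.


Step 1: Compute median = 19.50; label A = above, B = below.
Labels in order: BABBBBAAAA  (n_A = 5, n_B = 5)
Step 2: Count runs R = 4.
Step 3: Under H0 (random ordering), E[R] = 2*n_A*n_B/(n_A+n_B) + 1 = 2*5*5/10 + 1 = 6.0000.
        Var[R] = 2*n_A*n_B*(2*n_A*n_B - n_A - n_B) / ((n_A+n_B)^2 * (n_A+n_B-1)) = 2000/900 = 2.2222.
        SD[R] = 1.4907.
Step 4: Continuity-corrected z = (R + 0.5 - E[R]) / SD[R] = (4 + 0.5 - 6.0000) / 1.4907 = -1.0062.
Step 5: Two-sided p-value via normal approximation = 2*(1 - Phi(|z|)) = 0.314305.
Step 6: alpha = 0.05. fail to reject H0.

R = 4, z = -1.0062, p = 0.314305, fail to reject H0.


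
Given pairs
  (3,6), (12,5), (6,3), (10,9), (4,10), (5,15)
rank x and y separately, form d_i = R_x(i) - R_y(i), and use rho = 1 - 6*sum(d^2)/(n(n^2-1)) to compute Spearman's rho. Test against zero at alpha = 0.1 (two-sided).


Step 1: Rank x and y separately (midranks; no ties here).
rank(x): 3->1, 12->6, 6->4, 10->5, 4->2, 5->3
rank(y): 6->3, 5->2, 3->1, 9->4, 10->5, 15->6
Step 2: d_i = R_x(i) - R_y(i); compute d_i^2.
  (1-3)^2=4, (6-2)^2=16, (4-1)^2=9, (5-4)^2=1, (2-5)^2=9, (3-6)^2=9
sum(d^2) = 48.
Step 3: rho = 1 - 6*48 / (6*(6^2 - 1)) = 1 - 288/210 = -0.371429.
Step 4: Under H0, t = rho * sqrt((n-2)/(1-rho^2)) = -0.8001 ~ t(4).
Step 5: Two-sided p-value from the t-distribution with 4 df = 0.468478.
Step 6: alpha = 0.1. fail to reject H0.

rho = -0.3714, p = 0.468478, fail to reject H0 at alpha = 0.1.


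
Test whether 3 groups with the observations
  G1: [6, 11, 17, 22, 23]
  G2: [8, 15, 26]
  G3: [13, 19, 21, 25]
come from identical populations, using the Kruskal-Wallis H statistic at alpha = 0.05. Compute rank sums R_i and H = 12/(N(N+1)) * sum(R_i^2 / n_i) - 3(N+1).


Step 1: Combine all N = 12 observations and assign midranks.
sorted (value, group, rank): (6,G1,1), (8,G2,2), (11,G1,3), (13,G3,4), (15,G2,5), (17,G1,6), (19,G3,7), (21,G3,8), (22,G1,9), (23,G1,10), (25,G3,11), (26,G2,12)
Step 2: Sum ranks within each group.
R_1 = 29 (n_1 = 5)
R_2 = 19 (n_2 = 3)
R_3 = 30 (n_3 = 4)
Step 3: H = 12/(N(N+1)) * sum(R_i^2/n_i) - 3(N+1)
     = 12/(12*13) * (29^2/5 + 19^2/3 + 30^2/4) - 3*13
     = 0.076923 * 513.533 - 39
     = 0.502564.
Step 4: No ties, so H is used without correction.
Step 5: Under H0, H ~ chi^2(2); p-value = 0.777803.
Step 6: alpha = 0.05. fail to reject H0.

H = 0.5026, df = 2, p = 0.777803, fail to reject H0.


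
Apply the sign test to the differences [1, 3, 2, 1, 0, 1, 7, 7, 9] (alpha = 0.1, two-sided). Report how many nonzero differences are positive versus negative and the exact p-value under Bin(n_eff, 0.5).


Step 1: Discard zero differences. Original n = 9; n_eff = number of nonzero differences = 8.
Nonzero differences (with sign): +1, +3, +2, +1, +1, +7, +7, +9
Step 2: Count signs: positive = 8, negative = 0.
Step 3: Under H0: P(positive) = 0.5, so the number of positives S ~ Bin(8, 0.5).
Step 4: Two-sided exact p-value = sum of Bin(8,0.5) probabilities at or below the observed probability = 0.007812.
Step 5: alpha = 0.1. reject H0.

n_eff = 8, pos = 8, neg = 0, p = 0.007812, reject H0.


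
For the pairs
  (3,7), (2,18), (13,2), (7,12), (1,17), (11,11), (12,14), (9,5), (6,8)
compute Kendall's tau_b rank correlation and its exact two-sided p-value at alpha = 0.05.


Step 1: Enumerate the 36 unordered pairs (i,j) with i<j and classify each by sign(x_j-x_i) * sign(y_j-y_i).
  (1,2):dx=-1,dy=+11->D; (1,3):dx=+10,dy=-5->D; (1,4):dx=+4,dy=+5->C; (1,5):dx=-2,dy=+10->D
  (1,6):dx=+8,dy=+4->C; (1,7):dx=+9,dy=+7->C; (1,8):dx=+6,dy=-2->D; (1,9):dx=+3,dy=+1->C
  (2,3):dx=+11,dy=-16->D; (2,4):dx=+5,dy=-6->D; (2,5):dx=-1,dy=-1->C; (2,6):dx=+9,dy=-7->D
  (2,7):dx=+10,dy=-4->D; (2,8):dx=+7,dy=-13->D; (2,9):dx=+4,dy=-10->D; (3,4):dx=-6,dy=+10->D
  (3,5):dx=-12,dy=+15->D; (3,6):dx=-2,dy=+9->D; (3,7):dx=-1,dy=+12->D; (3,8):dx=-4,dy=+3->D
  (3,9):dx=-7,dy=+6->D; (4,5):dx=-6,dy=+5->D; (4,6):dx=+4,dy=-1->D; (4,7):dx=+5,dy=+2->C
  (4,8):dx=+2,dy=-7->D; (4,9):dx=-1,dy=-4->C; (5,6):dx=+10,dy=-6->D; (5,7):dx=+11,dy=-3->D
  (5,8):dx=+8,dy=-12->D; (5,9):dx=+5,dy=-9->D; (6,7):dx=+1,dy=+3->C; (6,8):dx=-2,dy=-6->C
  (6,9):dx=-5,dy=-3->C; (7,8):dx=-3,dy=-9->C; (7,9):dx=-6,dy=-6->C; (8,9):dx=-3,dy=+3->D
Step 2: C = 12, D = 24, total pairs = 36.
Step 3: tau = (C - D)/(n(n-1)/2) = (12 - 24)/36 = -0.333333.
Step 4: Exact two-sided p-value (enumerate n! = 362880 permutations of y under H0): p = 0.259518.
Step 5: alpha = 0.05. fail to reject H0.

tau_b = -0.3333 (C=12, D=24), p = 0.259518, fail to reject H0.


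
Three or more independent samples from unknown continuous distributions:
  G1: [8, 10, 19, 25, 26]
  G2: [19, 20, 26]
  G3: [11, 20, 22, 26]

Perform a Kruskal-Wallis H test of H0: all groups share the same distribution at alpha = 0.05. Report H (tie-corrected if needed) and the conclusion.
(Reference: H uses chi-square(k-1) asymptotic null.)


Step 1: Combine all N = 12 observations and assign midranks.
sorted (value, group, rank): (8,G1,1), (10,G1,2), (11,G3,3), (19,G1,4.5), (19,G2,4.5), (20,G2,6.5), (20,G3,6.5), (22,G3,8), (25,G1,9), (26,G1,11), (26,G2,11), (26,G3,11)
Step 2: Sum ranks within each group.
R_1 = 27.5 (n_1 = 5)
R_2 = 22 (n_2 = 3)
R_3 = 28.5 (n_3 = 4)
Step 3: H = 12/(N(N+1)) * sum(R_i^2/n_i) - 3(N+1)
     = 12/(12*13) * (27.5^2/5 + 22^2/3 + 28.5^2/4) - 3*13
     = 0.076923 * 515.646 - 39
     = 0.665064.
Step 4: Ties present; correction factor C = 1 - 36/(12^3 - 12) = 0.979021. Corrected H = 0.665064 / 0.979021 = 0.679315.
Step 5: Under H0, H ~ chi^2(2); p-value = 0.712014.
Step 6: alpha = 0.05. fail to reject H0.

H = 0.6793, df = 2, p = 0.712014, fail to reject H0.


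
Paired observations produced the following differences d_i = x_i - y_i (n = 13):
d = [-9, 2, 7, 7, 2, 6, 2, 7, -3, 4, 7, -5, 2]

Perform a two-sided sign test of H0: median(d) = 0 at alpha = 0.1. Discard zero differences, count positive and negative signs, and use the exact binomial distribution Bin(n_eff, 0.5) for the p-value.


Step 1: Discard zero differences. Original n = 13; n_eff = number of nonzero differences = 13.
Nonzero differences (with sign): -9, +2, +7, +7, +2, +6, +2, +7, -3, +4, +7, -5, +2
Step 2: Count signs: positive = 10, negative = 3.
Step 3: Under H0: P(positive) = 0.5, so the number of positives S ~ Bin(13, 0.5).
Step 4: Two-sided exact p-value = sum of Bin(13,0.5) probabilities at or below the observed probability = 0.092285.
Step 5: alpha = 0.1. reject H0.

n_eff = 13, pos = 10, neg = 3, p = 0.092285, reject H0.


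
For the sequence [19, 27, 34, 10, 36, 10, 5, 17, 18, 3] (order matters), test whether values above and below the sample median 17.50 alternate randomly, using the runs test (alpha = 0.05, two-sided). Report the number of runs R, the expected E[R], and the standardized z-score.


Step 1: Compute median = 17.50; label A = above, B = below.
Labels in order: AAABABBBAB  (n_A = 5, n_B = 5)
Step 2: Count runs R = 6.
Step 3: Under H0 (random ordering), E[R] = 2*n_A*n_B/(n_A+n_B) + 1 = 2*5*5/10 + 1 = 6.0000.
        Var[R] = 2*n_A*n_B*(2*n_A*n_B - n_A - n_B) / ((n_A+n_B)^2 * (n_A+n_B-1)) = 2000/900 = 2.2222.
        SD[R] = 1.4907.
Step 4: R = E[R], so z = 0 with no continuity correction.
Step 5: Two-sided p-value via normal approximation = 2*(1 - Phi(|z|)) = 1.000000.
Step 6: alpha = 0.05. fail to reject H0.

R = 6, z = 0.0000, p = 1.000000, fail to reject H0.


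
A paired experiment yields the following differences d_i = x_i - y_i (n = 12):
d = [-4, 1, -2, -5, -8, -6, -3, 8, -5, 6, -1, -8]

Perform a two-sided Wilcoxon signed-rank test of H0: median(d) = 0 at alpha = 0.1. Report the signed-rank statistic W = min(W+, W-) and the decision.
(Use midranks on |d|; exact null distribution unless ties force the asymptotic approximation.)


Step 1: Drop any zero differences (none here) and take |d_i|.
|d| = [4, 1, 2, 5, 8, 6, 3, 8, 5, 6, 1, 8]
Step 2: Midrank |d_i| (ties get averaged ranks).
ranks: |4|->5, |1|->1.5, |2|->3, |5|->6.5, |8|->11, |6|->8.5, |3|->4, |8|->11, |5|->6.5, |6|->8.5, |1|->1.5, |8|->11
Step 3: Attach original signs; sum ranks with positive sign and with negative sign.
W+ = 1.5 + 11 + 8.5 = 21
W- = 5 + 3 + 6.5 + 11 + 8.5 + 4 + 6.5 + 1.5 + 11 = 57
(Check: W+ + W- = 78 should equal n(n+1)/2 = 78.)
Step 4: Test statistic W = min(W+, W-) = 21.
Step 5: Ties in |d|, so use the tie-corrected normal approximation.
        E[W] = n(n+1)/4 = 12*13/4 = 39.
        Tie groups: |d|=1 (t=2), |d|=5 (t=2), |d|=6 (t=2), |d|=8 (t=3); sum(t^3 - t) = 42.
        Var[W] = n(n+1)(2n+1)/24 - sum(t^3-t)/48 = 3900/24 - 42/48 = 161.625.
        z = (W - E[W]) / sqrt(Var[W]) = (21 - 39) / 12.7132 = -1.4159.
        Two-sided p = 2*Phi(z) = 0.156818.
Step 6: alpha = 0.1. fail to reject H0.

W+ = 21, W- = 57, W = min = 21, p = 0.156818, fail to reject H0.


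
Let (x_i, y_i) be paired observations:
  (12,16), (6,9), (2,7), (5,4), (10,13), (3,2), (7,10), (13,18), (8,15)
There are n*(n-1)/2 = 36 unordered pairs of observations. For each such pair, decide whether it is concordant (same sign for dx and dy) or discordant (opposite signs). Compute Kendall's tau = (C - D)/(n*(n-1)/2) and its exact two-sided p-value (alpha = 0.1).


Step 1: Enumerate the 36 unordered pairs (i,j) with i<j and classify each by sign(x_j-x_i) * sign(y_j-y_i).
  (1,2):dx=-6,dy=-7->C; (1,3):dx=-10,dy=-9->C; (1,4):dx=-7,dy=-12->C; (1,5):dx=-2,dy=-3->C
  (1,6):dx=-9,dy=-14->C; (1,7):dx=-5,dy=-6->C; (1,8):dx=+1,dy=+2->C; (1,9):dx=-4,dy=-1->C
  (2,3):dx=-4,dy=-2->C; (2,4):dx=-1,dy=-5->C; (2,5):dx=+4,dy=+4->C; (2,6):dx=-3,dy=-7->C
  (2,7):dx=+1,dy=+1->C; (2,8):dx=+7,dy=+9->C; (2,9):dx=+2,dy=+6->C; (3,4):dx=+3,dy=-3->D
  (3,5):dx=+8,dy=+6->C; (3,6):dx=+1,dy=-5->D; (3,7):dx=+5,dy=+3->C; (3,8):dx=+11,dy=+11->C
  (3,9):dx=+6,dy=+8->C; (4,5):dx=+5,dy=+9->C; (4,6):dx=-2,dy=-2->C; (4,7):dx=+2,dy=+6->C
  (4,8):dx=+8,dy=+14->C; (4,9):dx=+3,dy=+11->C; (5,6):dx=-7,dy=-11->C; (5,7):dx=-3,dy=-3->C
  (5,8):dx=+3,dy=+5->C; (5,9):dx=-2,dy=+2->D; (6,7):dx=+4,dy=+8->C; (6,8):dx=+10,dy=+16->C
  (6,9):dx=+5,dy=+13->C; (7,8):dx=+6,dy=+8->C; (7,9):dx=+1,dy=+5->C; (8,9):dx=-5,dy=-3->C
Step 2: C = 33, D = 3, total pairs = 36.
Step 3: tau = (C - D)/(n(n-1)/2) = (33 - 3)/36 = 0.833333.
Step 4: Exact two-sided p-value (enumerate n! = 362880 permutations of y under H0): p = 0.000854.
Step 5: alpha = 0.1. reject H0.

tau_b = 0.8333 (C=33, D=3), p = 0.000854, reject H0.


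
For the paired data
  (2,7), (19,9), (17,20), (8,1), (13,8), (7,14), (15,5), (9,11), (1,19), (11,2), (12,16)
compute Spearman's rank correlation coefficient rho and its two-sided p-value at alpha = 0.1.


Step 1: Rank x and y separately (midranks; no ties here).
rank(x): 2->2, 19->11, 17->10, 8->4, 13->8, 7->3, 15->9, 9->5, 1->1, 11->6, 12->7
rank(y): 7->4, 9->6, 20->11, 1->1, 8->5, 14->8, 5->3, 11->7, 19->10, 2->2, 16->9
Step 2: d_i = R_x(i) - R_y(i); compute d_i^2.
  (2-4)^2=4, (11-6)^2=25, (10-11)^2=1, (4-1)^2=9, (8-5)^2=9, (3-8)^2=25, (9-3)^2=36, (5-7)^2=4, (1-10)^2=81, (6-2)^2=16, (7-9)^2=4
sum(d^2) = 214.
Step 3: rho = 1 - 6*214 / (11*(11^2 - 1)) = 1 - 1284/1320 = 0.027273.
Step 4: Under H0, t = rho * sqrt((n-2)/(1-rho^2)) = 0.0818 ~ t(9).
Step 5: Two-sided p-value from the t-distribution with 9 df = 0.936558.
Step 6: alpha = 0.1. fail to reject H0.

rho = 0.0273, p = 0.936558, fail to reject H0 at alpha = 0.1.


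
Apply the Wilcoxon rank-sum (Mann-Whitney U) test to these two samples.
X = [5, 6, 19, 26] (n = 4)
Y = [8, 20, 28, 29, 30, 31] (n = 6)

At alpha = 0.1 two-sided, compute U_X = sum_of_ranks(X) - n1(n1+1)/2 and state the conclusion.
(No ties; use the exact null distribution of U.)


Step 1: Combine and sort all 10 observations; assign midranks.
sorted (value, group): (5,X), (6,X), (8,Y), (19,X), (20,Y), (26,X), (28,Y), (29,Y), (30,Y), (31,Y)
ranks: 5->1, 6->2, 8->3, 19->4, 20->5, 26->6, 28->7, 29->8, 30->9, 31->10
Step 2: Rank sum for X: R1 = 1 + 2 + 4 + 6 = 13.
Step 3: U_X = R1 - n1(n1+1)/2 = 13 - 4*5/2 = 13 - 10 = 3.
       U_Y = n1*n2 - U_X = 24 - 3 = 21.
Step 4: No ties, so the exact null distribution of U (based on enumerating the C(10,4) = 210 equally likely rank assignments) gives the two-sided p-value.
Step 5: p-value = 0.066667; compare to alpha = 0.1. reject H0.

U_X = 3, p = 0.066667, reject H0 at alpha = 0.1.


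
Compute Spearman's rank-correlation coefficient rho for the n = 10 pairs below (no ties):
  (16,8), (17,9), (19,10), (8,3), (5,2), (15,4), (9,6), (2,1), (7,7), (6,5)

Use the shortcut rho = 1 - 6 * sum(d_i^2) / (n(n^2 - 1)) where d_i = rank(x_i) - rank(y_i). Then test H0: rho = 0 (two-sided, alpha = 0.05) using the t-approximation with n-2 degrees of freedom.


Step 1: Rank x and y separately (midranks; no ties here).
rank(x): 16->8, 17->9, 19->10, 8->5, 5->2, 15->7, 9->6, 2->1, 7->4, 6->3
rank(y): 8->8, 9->9, 10->10, 3->3, 2->2, 4->4, 6->6, 1->1, 7->7, 5->5
Step 2: d_i = R_x(i) - R_y(i); compute d_i^2.
  (8-8)^2=0, (9-9)^2=0, (10-10)^2=0, (5-3)^2=4, (2-2)^2=0, (7-4)^2=9, (6-6)^2=0, (1-1)^2=0, (4-7)^2=9, (3-5)^2=4
sum(d^2) = 26.
Step 3: rho = 1 - 6*26 / (10*(10^2 - 1)) = 1 - 156/990 = 0.842424.
Step 4: Under H0, t = rho * sqrt((n-2)/(1-rho^2)) = 4.4222 ~ t(8).
Step 5: Two-sided p-value from the t-distribution with 8 df = 0.002220.
Step 6: alpha = 0.05. reject H0.

rho = 0.8424, p = 0.002220, reject H0 at alpha = 0.05.


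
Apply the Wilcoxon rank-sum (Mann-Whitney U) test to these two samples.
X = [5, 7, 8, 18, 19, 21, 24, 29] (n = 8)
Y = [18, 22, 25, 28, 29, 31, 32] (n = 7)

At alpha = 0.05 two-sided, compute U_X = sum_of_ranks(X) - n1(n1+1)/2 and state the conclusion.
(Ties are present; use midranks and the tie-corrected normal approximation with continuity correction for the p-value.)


Step 1: Combine and sort all 15 observations; assign midranks.
sorted (value, group): (5,X), (7,X), (8,X), (18,X), (18,Y), (19,X), (21,X), (22,Y), (24,X), (25,Y), (28,Y), (29,X), (29,Y), (31,Y), (32,Y)
ranks: 5->1, 7->2, 8->3, 18->4.5, 18->4.5, 19->6, 21->7, 22->8, 24->9, 25->10, 28->11, 29->12.5, 29->12.5, 31->14, 32->15
Step 2: Rank sum for X: R1 = 1 + 2 + 3 + 4.5 + 6 + 7 + 9 + 12.5 = 45.
Step 3: U_X = R1 - n1(n1+1)/2 = 45 - 8*9/2 = 45 - 36 = 9.
       U_Y = n1*n2 - U_X = 56 - 9 = 47.
Step 4: Ties are present, so use the tie-corrected normal approximation (with continuity correction) for the p-value.
Step 5: p-value = 0.031969; compare to alpha = 0.05. reject H0.

U_X = 9, p = 0.031969, reject H0 at alpha = 0.05.


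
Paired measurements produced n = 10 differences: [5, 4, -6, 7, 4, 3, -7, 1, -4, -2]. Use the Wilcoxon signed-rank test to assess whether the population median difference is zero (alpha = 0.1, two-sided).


Step 1: Drop any zero differences (none here) and take |d_i|.
|d| = [5, 4, 6, 7, 4, 3, 7, 1, 4, 2]
Step 2: Midrank |d_i| (ties get averaged ranks).
ranks: |5|->7, |4|->5, |6|->8, |7|->9.5, |4|->5, |3|->3, |7|->9.5, |1|->1, |4|->5, |2|->2
Step 3: Attach original signs; sum ranks with positive sign and with negative sign.
W+ = 7 + 5 + 9.5 + 5 + 3 + 1 = 30.5
W- = 8 + 9.5 + 5 + 2 = 24.5
(Check: W+ + W- = 55 should equal n(n+1)/2 = 55.)
Step 4: Test statistic W = min(W+, W-) = 24.5.
Step 5: Ties in |d|, so use the tie-corrected normal approximation.
        E[W] = n(n+1)/4 = 10*11/4 = 27.5.
        Tie groups: |d|=4 (t=3), |d|=7 (t=2); sum(t^3 - t) = 30.
        Var[W] = n(n+1)(2n+1)/24 - sum(t^3-t)/48 = 2310/24 - 30/48 = 95.625.
        z = (W - E[W]) / sqrt(Var[W]) = (24.5 - 27.5) / 9.7788 = -0.3068.
        Two-sided p = 2*Phi(z) = 0.759006.
Step 6: alpha = 0.1. fail to reject H0.

W+ = 30.5, W- = 24.5, W = min = 24.5, p = 0.759006, fail to reject H0.


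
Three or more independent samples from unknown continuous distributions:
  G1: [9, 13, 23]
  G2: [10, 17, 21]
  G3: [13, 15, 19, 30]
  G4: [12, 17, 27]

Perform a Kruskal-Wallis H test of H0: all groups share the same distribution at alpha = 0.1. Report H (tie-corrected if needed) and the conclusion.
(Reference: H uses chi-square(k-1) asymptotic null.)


Step 1: Combine all N = 13 observations and assign midranks.
sorted (value, group, rank): (9,G1,1), (10,G2,2), (12,G4,3), (13,G1,4.5), (13,G3,4.5), (15,G3,6), (17,G2,7.5), (17,G4,7.5), (19,G3,9), (21,G2,10), (23,G1,11), (27,G4,12), (30,G3,13)
Step 2: Sum ranks within each group.
R_1 = 16.5 (n_1 = 3)
R_2 = 19.5 (n_2 = 3)
R_3 = 32.5 (n_3 = 4)
R_4 = 22.5 (n_4 = 3)
Step 3: H = 12/(N(N+1)) * sum(R_i^2/n_i) - 3(N+1)
     = 12/(13*14) * (16.5^2/3 + 19.5^2/3 + 32.5^2/4 + 22.5^2/3) - 3*14
     = 0.065934 * 650.312 - 42
     = 0.877747.
Step 4: Ties present; correction factor C = 1 - 12/(13^3 - 13) = 0.994505. Corrected H = 0.877747 / 0.994505 = 0.882597.
Step 5: Under H0, H ~ chi^2(3); p-value = 0.829625.
Step 6: alpha = 0.1. fail to reject H0.

H = 0.8826, df = 3, p = 0.829625, fail to reject H0.


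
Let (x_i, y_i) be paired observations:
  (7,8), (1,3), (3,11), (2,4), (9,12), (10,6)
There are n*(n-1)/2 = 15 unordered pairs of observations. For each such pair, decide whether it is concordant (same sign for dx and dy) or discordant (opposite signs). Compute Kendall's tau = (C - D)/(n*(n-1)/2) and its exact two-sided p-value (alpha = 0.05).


Step 1: Enumerate the 15 unordered pairs (i,j) with i<j and classify each by sign(x_j-x_i) * sign(y_j-y_i).
  (1,2):dx=-6,dy=-5->C; (1,3):dx=-4,dy=+3->D; (1,4):dx=-5,dy=-4->C; (1,5):dx=+2,dy=+4->C
  (1,6):dx=+3,dy=-2->D; (2,3):dx=+2,dy=+8->C; (2,4):dx=+1,dy=+1->C; (2,5):dx=+8,dy=+9->C
  (2,6):dx=+9,dy=+3->C; (3,4):dx=-1,dy=-7->C; (3,5):dx=+6,dy=+1->C; (3,6):dx=+7,dy=-5->D
  (4,5):dx=+7,dy=+8->C; (4,6):dx=+8,dy=+2->C; (5,6):dx=+1,dy=-6->D
Step 2: C = 11, D = 4, total pairs = 15.
Step 3: tau = (C - D)/(n(n-1)/2) = (11 - 4)/15 = 0.466667.
Step 4: Exact two-sided p-value (enumerate n! = 720 permutations of y under H0): p = 0.272222.
Step 5: alpha = 0.05. fail to reject H0.

tau_b = 0.4667 (C=11, D=4), p = 0.272222, fail to reject H0.


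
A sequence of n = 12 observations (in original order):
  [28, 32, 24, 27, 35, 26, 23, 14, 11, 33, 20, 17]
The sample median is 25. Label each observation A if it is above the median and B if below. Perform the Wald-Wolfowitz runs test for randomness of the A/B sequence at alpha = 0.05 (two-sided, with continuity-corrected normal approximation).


Step 1: Compute median = 25; label A = above, B = below.
Labels in order: AABAAABBBABB  (n_A = 6, n_B = 6)
Step 2: Count runs R = 6.
Step 3: Under H0 (random ordering), E[R] = 2*n_A*n_B/(n_A+n_B) + 1 = 2*6*6/12 + 1 = 7.0000.
        Var[R] = 2*n_A*n_B*(2*n_A*n_B - n_A - n_B) / ((n_A+n_B)^2 * (n_A+n_B-1)) = 4320/1584 = 2.7273.
        SD[R] = 1.6514.
Step 4: Continuity-corrected z = (R + 0.5 - E[R]) / SD[R] = (6 + 0.5 - 7.0000) / 1.6514 = -0.3028.
Step 5: Two-sided p-value via normal approximation = 2*(1 - Phi(|z|)) = 0.762069.
Step 6: alpha = 0.05. fail to reject H0.

R = 6, z = -0.3028, p = 0.762069, fail to reject H0.


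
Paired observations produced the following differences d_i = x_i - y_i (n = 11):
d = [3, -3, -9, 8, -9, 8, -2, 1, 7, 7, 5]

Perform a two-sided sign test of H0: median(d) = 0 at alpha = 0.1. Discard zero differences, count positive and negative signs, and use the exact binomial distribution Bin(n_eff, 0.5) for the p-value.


Step 1: Discard zero differences. Original n = 11; n_eff = number of nonzero differences = 11.
Nonzero differences (with sign): +3, -3, -9, +8, -9, +8, -2, +1, +7, +7, +5
Step 2: Count signs: positive = 7, negative = 4.
Step 3: Under H0: P(positive) = 0.5, so the number of positives S ~ Bin(11, 0.5).
Step 4: Two-sided exact p-value = sum of Bin(11,0.5) probabilities at or below the observed probability = 0.548828.
Step 5: alpha = 0.1. fail to reject H0.

n_eff = 11, pos = 7, neg = 4, p = 0.548828, fail to reject H0.


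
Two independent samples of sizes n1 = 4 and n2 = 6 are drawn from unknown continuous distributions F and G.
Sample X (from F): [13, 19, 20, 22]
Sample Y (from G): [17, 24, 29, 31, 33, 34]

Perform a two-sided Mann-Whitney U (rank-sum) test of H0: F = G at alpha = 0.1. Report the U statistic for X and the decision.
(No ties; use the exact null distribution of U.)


Step 1: Combine and sort all 10 observations; assign midranks.
sorted (value, group): (13,X), (17,Y), (19,X), (20,X), (22,X), (24,Y), (29,Y), (31,Y), (33,Y), (34,Y)
ranks: 13->1, 17->2, 19->3, 20->4, 22->5, 24->6, 29->7, 31->8, 33->9, 34->10
Step 2: Rank sum for X: R1 = 1 + 3 + 4 + 5 = 13.
Step 3: U_X = R1 - n1(n1+1)/2 = 13 - 4*5/2 = 13 - 10 = 3.
       U_Y = n1*n2 - U_X = 24 - 3 = 21.
Step 4: No ties, so the exact null distribution of U (based on enumerating the C(10,4) = 210 equally likely rank assignments) gives the two-sided p-value.
Step 5: p-value = 0.066667; compare to alpha = 0.1. reject H0.

U_X = 3, p = 0.066667, reject H0 at alpha = 0.1.


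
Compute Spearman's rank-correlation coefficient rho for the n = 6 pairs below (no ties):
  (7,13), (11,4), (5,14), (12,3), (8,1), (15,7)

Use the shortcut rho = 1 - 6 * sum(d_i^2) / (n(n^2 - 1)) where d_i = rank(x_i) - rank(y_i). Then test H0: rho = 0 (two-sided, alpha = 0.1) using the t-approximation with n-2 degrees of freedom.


Step 1: Rank x and y separately (midranks; no ties here).
rank(x): 7->2, 11->4, 5->1, 12->5, 8->3, 15->6
rank(y): 13->5, 4->3, 14->6, 3->2, 1->1, 7->4
Step 2: d_i = R_x(i) - R_y(i); compute d_i^2.
  (2-5)^2=9, (4-3)^2=1, (1-6)^2=25, (5-2)^2=9, (3-1)^2=4, (6-4)^2=4
sum(d^2) = 52.
Step 3: rho = 1 - 6*52 / (6*(6^2 - 1)) = 1 - 312/210 = -0.485714.
Step 4: Under H0, t = rho * sqrt((n-2)/(1-rho^2)) = -1.1113 ~ t(4).
Step 5: Two-sided p-value from the t-distribution with 4 df = 0.328723.
Step 6: alpha = 0.1. fail to reject H0.

rho = -0.4857, p = 0.328723, fail to reject H0 at alpha = 0.1.


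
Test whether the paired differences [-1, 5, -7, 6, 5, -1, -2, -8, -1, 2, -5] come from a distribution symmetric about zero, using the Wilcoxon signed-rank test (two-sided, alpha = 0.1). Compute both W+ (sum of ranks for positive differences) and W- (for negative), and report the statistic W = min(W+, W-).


Step 1: Drop any zero differences (none here) and take |d_i|.
|d| = [1, 5, 7, 6, 5, 1, 2, 8, 1, 2, 5]
Step 2: Midrank |d_i| (ties get averaged ranks).
ranks: |1|->2, |5|->7, |7|->10, |6|->9, |5|->7, |1|->2, |2|->4.5, |8|->11, |1|->2, |2|->4.5, |5|->7
Step 3: Attach original signs; sum ranks with positive sign and with negative sign.
W+ = 7 + 9 + 7 + 4.5 = 27.5
W- = 2 + 10 + 2 + 4.5 + 11 + 2 + 7 = 38.5
(Check: W+ + W- = 66 should equal n(n+1)/2 = 66.)
Step 4: Test statistic W = min(W+, W-) = 27.5.
Step 5: Ties in |d|, so use the tie-corrected normal approximation.
        E[W] = n(n+1)/4 = 11*12/4 = 33.
        Tie groups: |d|=1 (t=3), |d|=2 (t=2), |d|=5 (t=3); sum(t^3 - t) = 54.
        Var[W] = n(n+1)(2n+1)/24 - sum(t^3-t)/48 = 3036/24 - 54/48 = 125.375.
        z = (W - E[W]) / sqrt(Var[W]) = (27.5 - 33) / 11.1971 = -0.4912.
        Two-sided p = 2*Phi(z) = 0.623286.
Step 6: alpha = 0.1. fail to reject H0.

W+ = 27.5, W- = 38.5, W = min = 27.5, p = 0.623286, fail to reject H0.


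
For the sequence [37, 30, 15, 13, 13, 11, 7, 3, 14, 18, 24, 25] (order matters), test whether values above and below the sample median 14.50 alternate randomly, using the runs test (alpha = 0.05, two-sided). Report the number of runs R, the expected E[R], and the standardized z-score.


Step 1: Compute median = 14.50; label A = above, B = below.
Labels in order: AAABBBBBBAAA  (n_A = 6, n_B = 6)
Step 2: Count runs R = 3.
Step 3: Under H0 (random ordering), E[R] = 2*n_A*n_B/(n_A+n_B) + 1 = 2*6*6/12 + 1 = 7.0000.
        Var[R] = 2*n_A*n_B*(2*n_A*n_B - n_A - n_B) / ((n_A+n_B)^2 * (n_A+n_B-1)) = 4320/1584 = 2.7273.
        SD[R] = 1.6514.
Step 4: Continuity-corrected z = (R + 0.5 - E[R]) / SD[R] = (3 + 0.5 - 7.0000) / 1.6514 = -2.1194.
Step 5: Two-sided p-value via normal approximation = 2*(1 - Phi(|z|)) = 0.034060.
Step 6: alpha = 0.05. reject H0.

R = 3, z = -2.1194, p = 0.034060, reject H0.


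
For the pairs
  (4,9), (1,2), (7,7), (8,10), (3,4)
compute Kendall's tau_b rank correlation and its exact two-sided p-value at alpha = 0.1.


Step 1: Enumerate the 10 unordered pairs (i,j) with i<j and classify each by sign(x_j-x_i) * sign(y_j-y_i).
  (1,2):dx=-3,dy=-7->C; (1,3):dx=+3,dy=-2->D; (1,4):dx=+4,dy=+1->C; (1,5):dx=-1,dy=-5->C
  (2,3):dx=+6,dy=+5->C; (2,4):dx=+7,dy=+8->C; (2,5):dx=+2,dy=+2->C; (3,4):dx=+1,dy=+3->C
  (3,5):dx=-4,dy=-3->C; (4,5):dx=-5,dy=-6->C
Step 2: C = 9, D = 1, total pairs = 10.
Step 3: tau = (C - D)/(n(n-1)/2) = (9 - 1)/10 = 0.800000.
Step 4: Exact two-sided p-value (enumerate n! = 120 permutations of y under H0): p = 0.083333.
Step 5: alpha = 0.1. reject H0.

tau_b = 0.8000 (C=9, D=1), p = 0.083333, reject H0.


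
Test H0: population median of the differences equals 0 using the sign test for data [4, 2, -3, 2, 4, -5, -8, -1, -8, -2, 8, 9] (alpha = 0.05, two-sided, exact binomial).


Step 1: Discard zero differences. Original n = 12; n_eff = number of nonzero differences = 12.
Nonzero differences (with sign): +4, +2, -3, +2, +4, -5, -8, -1, -8, -2, +8, +9
Step 2: Count signs: positive = 6, negative = 6.
Step 3: Under H0: P(positive) = 0.5, so the number of positives S ~ Bin(12, 0.5).
Step 4: Two-sided exact p-value = sum of Bin(12,0.5) probabilities at or below the observed probability = 1.000000.
Step 5: alpha = 0.05. fail to reject H0.

n_eff = 12, pos = 6, neg = 6, p = 1.000000, fail to reject H0.


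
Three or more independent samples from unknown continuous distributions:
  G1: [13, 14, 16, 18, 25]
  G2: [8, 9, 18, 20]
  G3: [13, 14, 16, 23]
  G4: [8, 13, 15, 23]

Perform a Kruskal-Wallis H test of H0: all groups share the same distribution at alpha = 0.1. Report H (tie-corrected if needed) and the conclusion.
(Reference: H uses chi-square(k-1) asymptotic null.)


Step 1: Combine all N = 17 observations and assign midranks.
sorted (value, group, rank): (8,G2,1.5), (8,G4,1.5), (9,G2,3), (13,G1,5), (13,G3,5), (13,G4,5), (14,G1,7.5), (14,G3,7.5), (15,G4,9), (16,G1,10.5), (16,G3,10.5), (18,G1,12.5), (18,G2,12.5), (20,G2,14), (23,G3,15.5), (23,G4,15.5), (25,G1,17)
Step 2: Sum ranks within each group.
R_1 = 52.5 (n_1 = 5)
R_2 = 31 (n_2 = 4)
R_3 = 38.5 (n_3 = 4)
R_4 = 31 (n_4 = 4)
Step 3: H = 12/(N(N+1)) * sum(R_i^2/n_i) - 3(N+1)
     = 12/(17*18) * (52.5^2/5 + 31^2/4 + 38.5^2/4 + 31^2/4) - 3*18
     = 0.039216 * 1402.31 - 54
     = 0.992647.
Step 4: Ties present; correction factor C = 1 - 54/(17^3 - 17) = 0.988971. Corrected H = 0.992647 / 0.988971 = 1.003717.
Step 5: Under H0, H ~ chi^2(3); p-value = 0.800352.
Step 6: alpha = 0.1. fail to reject H0.

H = 1.0037, df = 3, p = 0.800352, fail to reject H0.


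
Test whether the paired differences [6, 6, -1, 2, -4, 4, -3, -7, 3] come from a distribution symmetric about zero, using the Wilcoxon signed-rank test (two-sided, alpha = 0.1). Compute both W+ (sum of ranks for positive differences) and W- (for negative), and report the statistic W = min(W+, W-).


Step 1: Drop any zero differences (none here) and take |d_i|.
|d| = [6, 6, 1, 2, 4, 4, 3, 7, 3]
Step 2: Midrank |d_i| (ties get averaged ranks).
ranks: |6|->7.5, |6|->7.5, |1|->1, |2|->2, |4|->5.5, |4|->5.5, |3|->3.5, |7|->9, |3|->3.5
Step 3: Attach original signs; sum ranks with positive sign and with negative sign.
W+ = 7.5 + 7.5 + 2 + 5.5 + 3.5 = 26
W- = 1 + 5.5 + 3.5 + 9 = 19
(Check: W+ + W- = 45 should equal n(n+1)/2 = 45.)
Step 4: Test statistic W = min(W+, W-) = 19.
Step 5: Ties in |d|, so use the tie-corrected normal approximation.
        E[W] = n(n+1)/4 = 9*10/4 = 22.5.
        Tie groups: |d|=3 (t=2), |d|=4 (t=2), |d|=6 (t=2); sum(t^3 - t) = 18.
        Var[W] = n(n+1)(2n+1)/24 - sum(t^3-t)/48 = 1710/24 - 18/48 = 70.875.
        z = (W - E[W]) / sqrt(Var[W]) = (19 - 22.5) / 8.4187 = -0.4157.
        Two-sided p = 2*Phi(z) = 0.677600.
Step 6: alpha = 0.1. fail to reject H0.

W+ = 26, W- = 19, W = min = 19, p = 0.677600, fail to reject H0.


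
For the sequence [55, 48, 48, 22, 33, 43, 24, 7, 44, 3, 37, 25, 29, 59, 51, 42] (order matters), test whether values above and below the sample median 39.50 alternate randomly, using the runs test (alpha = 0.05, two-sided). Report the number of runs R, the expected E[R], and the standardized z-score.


Step 1: Compute median = 39.50; label A = above, B = below.
Labels in order: AAABBABBABBBBAAA  (n_A = 8, n_B = 8)
Step 2: Count runs R = 7.
Step 3: Under H0 (random ordering), E[R] = 2*n_A*n_B/(n_A+n_B) + 1 = 2*8*8/16 + 1 = 9.0000.
        Var[R] = 2*n_A*n_B*(2*n_A*n_B - n_A - n_B) / ((n_A+n_B)^2 * (n_A+n_B-1)) = 14336/3840 = 3.7333.
        SD[R] = 1.9322.
Step 4: Continuity-corrected z = (R + 0.5 - E[R]) / SD[R] = (7 + 0.5 - 9.0000) / 1.9322 = -0.7763.
Step 5: Two-sided p-value via normal approximation = 2*(1 - Phi(|z|)) = 0.437558.
Step 6: alpha = 0.05. fail to reject H0.

R = 7, z = -0.7763, p = 0.437558, fail to reject H0.


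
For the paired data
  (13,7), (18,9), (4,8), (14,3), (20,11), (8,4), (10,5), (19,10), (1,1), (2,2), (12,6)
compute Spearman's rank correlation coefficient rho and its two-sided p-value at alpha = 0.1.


Step 1: Rank x and y separately (midranks; no ties here).
rank(x): 13->7, 18->9, 4->3, 14->8, 20->11, 8->4, 10->5, 19->10, 1->1, 2->2, 12->6
rank(y): 7->7, 9->9, 8->8, 3->3, 11->11, 4->4, 5->5, 10->10, 1->1, 2->2, 6->6
Step 2: d_i = R_x(i) - R_y(i); compute d_i^2.
  (7-7)^2=0, (9-9)^2=0, (3-8)^2=25, (8-3)^2=25, (11-11)^2=0, (4-4)^2=0, (5-5)^2=0, (10-10)^2=0, (1-1)^2=0, (2-2)^2=0, (6-6)^2=0
sum(d^2) = 50.
Step 3: rho = 1 - 6*50 / (11*(11^2 - 1)) = 1 - 300/1320 = 0.772727.
Step 4: Under H0, t = rho * sqrt((n-2)/(1-rho^2)) = 3.6522 ~ t(9).
Step 5: Two-sided p-value from the t-distribution with 9 df = 0.005299.
Step 6: alpha = 0.1. reject H0.

rho = 0.7727, p = 0.005299, reject H0 at alpha = 0.1.


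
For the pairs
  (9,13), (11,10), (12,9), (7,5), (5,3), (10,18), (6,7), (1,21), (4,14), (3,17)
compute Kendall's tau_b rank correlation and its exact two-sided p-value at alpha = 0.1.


Step 1: Enumerate the 45 unordered pairs (i,j) with i<j and classify each by sign(x_j-x_i) * sign(y_j-y_i).
  (1,2):dx=+2,dy=-3->D; (1,3):dx=+3,dy=-4->D; (1,4):dx=-2,dy=-8->C; (1,5):dx=-4,dy=-10->C
  (1,6):dx=+1,dy=+5->C; (1,7):dx=-3,dy=-6->C; (1,8):dx=-8,dy=+8->D; (1,9):dx=-5,dy=+1->D
  (1,10):dx=-6,dy=+4->D; (2,3):dx=+1,dy=-1->D; (2,4):dx=-4,dy=-5->C; (2,5):dx=-6,dy=-7->C
  (2,6):dx=-1,dy=+8->D; (2,7):dx=-5,dy=-3->C; (2,8):dx=-10,dy=+11->D; (2,9):dx=-7,dy=+4->D
  (2,10):dx=-8,dy=+7->D; (3,4):dx=-5,dy=-4->C; (3,5):dx=-7,dy=-6->C; (3,6):dx=-2,dy=+9->D
  (3,7):dx=-6,dy=-2->C; (3,8):dx=-11,dy=+12->D; (3,9):dx=-8,dy=+5->D; (3,10):dx=-9,dy=+8->D
  (4,5):dx=-2,dy=-2->C; (4,6):dx=+3,dy=+13->C; (4,7):dx=-1,dy=+2->D; (4,8):dx=-6,dy=+16->D
  (4,9):dx=-3,dy=+9->D; (4,10):dx=-4,dy=+12->D; (5,6):dx=+5,dy=+15->C; (5,7):dx=+1,dy=+4->C
  (5,8):dx=-4,dy=+18->D; (5,9):dx=-1,dy=+11->D; (5,10):dx=-2,dy=+14->D; (6,7):dx=-4,dy=-11->C
  (6,8):dx=-9,dy=+3->D; (6,9):dx=-6,dy=-4->C; (6,10):dx=-7,dy=-1->C; (7,8):dx=-5,dy=+14->D
  (7,9):dx=-2,dy=+7->D; (7,10):dx=-3,dy=+10->D; (8,9):dx=+3,dy=-7->D; (8,10):dx=+2,dy=-4->D
  (9,10):dx=-1,dy=+3->D
Step 2: C = 17, D = 28, total pairs = 45.
Step 3: tau = (C - D)/(n(n-1)/2) = (17 - 28)/45 = -0.244444.
Step 4: Exact two-sided p-value (enumerate n! = 3628800 permutations of y under H0): p = 0.380720.
Step 5: alpha = 0.1. fail to reject H0.

tau_b = -0.2444 (C=17, D=28), p = 0.380720, fail to reject H0.


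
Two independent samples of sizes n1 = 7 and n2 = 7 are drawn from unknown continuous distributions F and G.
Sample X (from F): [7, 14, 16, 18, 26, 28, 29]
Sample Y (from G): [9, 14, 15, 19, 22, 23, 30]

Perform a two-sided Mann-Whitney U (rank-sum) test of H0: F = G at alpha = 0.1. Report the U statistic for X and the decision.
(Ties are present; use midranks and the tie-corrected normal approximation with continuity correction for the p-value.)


Step 1: Combine and sort all 14 observations; assign midranks.
sorted (value, group): (7,X), (9,Y), (14,X), (14,Y), (15,Y), (16,X), (18,X), (19,Y), (22,Y), (23,Y), (26,X), (28,X), (29,X), (30,Y)
ranks: 7->1, 9->2, 14->3.5, 14->3.5, 15->5, 16->6, 18->7, 19->8, 22->9, 23->10, 26->11, 28->12, 29->13, 30->14
Step 2: Rank sum for X: R1 = 1 + 3.5 + 6 + 7 + 11 + 12 + 13 = 53.5.
Step 3: U_X = R1 - n1(n1+1)/2 = 53.5 - 7*8/2 = 53.5 - 28 = 25.5.
       U_Y = n1*n2 - U_X = 49 - 25.5 = 23.5.
Step 4: Ties are present, so use the tie-corrected normal approximation (with continuity correction) for the p-value.
Step 5: p-value = 0.949004; compare to alpha = 0.1. fail to reject H0.

U_X = 25.5, p = 0.949004, fail to reject H0 at alpha = 0.1.


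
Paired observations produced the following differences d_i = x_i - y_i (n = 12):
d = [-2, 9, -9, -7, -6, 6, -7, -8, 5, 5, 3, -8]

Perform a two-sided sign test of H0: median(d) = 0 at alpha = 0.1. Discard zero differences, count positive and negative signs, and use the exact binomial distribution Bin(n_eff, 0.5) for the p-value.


Step 1: Discard zero differences. Original n = 12; n_eff = number of nonzero differences = 12.
Nonzero differences (with sign): -2, +9, -9, -7, -6, +6, -7, -8, +5, +5, +3, -8
Step 2: Count signs: positive = 5, negative = 7.
Step 3: Under H0: P(positive) = 0.5, so the number of positives S ~ Bin(12, 0.5).
Step 4: Two-sided exact p-value = sum of Bin(12,0.5) probabilities at or below the observed probability = 0.774414.
Step 5: alpha = 0.1. fail to reject H0.

n_eff = 12, pos = 5, neg = 7, p = 0.774414, fail to reject H0.


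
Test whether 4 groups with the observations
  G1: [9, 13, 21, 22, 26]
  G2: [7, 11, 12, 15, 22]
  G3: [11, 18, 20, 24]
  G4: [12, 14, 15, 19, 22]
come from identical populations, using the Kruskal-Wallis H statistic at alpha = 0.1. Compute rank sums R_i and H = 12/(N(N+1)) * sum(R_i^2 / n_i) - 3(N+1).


Step 1: Combine all N = 19 observations and assign midranks.
sorted (value, group, rank): (7,G2,1), (9,G1,2), (11,G2,3.5), (11,G3,3.5), (12,G2,5.5), (12,G4,5.5), (13,G1,7), (14,G4,8), (15,G2,9.5), (15,G4,9.5), (18,G3,11), (19,G4,12), (20,G3,13), (21,G1,14), (22,G1,16), (22,G2,16), (22,G4,16), (24,G3,18), (26,G1,19)
Step 2: Sum ranks within each group.
R_1 = 58 (n_1 = 5)
R_2 = 35.5 (n_2 = 5)
R_3 = 45.5 (n_3 = 4)
R_4 = 51 (n_4 = 5)
Step 3: H = 12/(N(N+1)) * sum(R_i^2/n_i) - 3(N+1)
     = 12/(19*20) * (58^2/5 + 35.5^2/5 + 45.5^2/4 + 51^2/5) - 3*20
     = 0.031579 * 1962.61 - 60
     = 1.977237.
Step 4: Ties present; correction factor C = 1 - 42/(19^3 - 19) = 0.993860. Corrected H = 1.977237 / 0.993860 = 1.989453.
Step 5: Under H0, H ~ chi^2(3); p-value = 0.574599.
Step 6: alpha = 0.1. fail to reject H0.

H = 1.9895, df = 3, p = 0.574599, fail to reject H0.


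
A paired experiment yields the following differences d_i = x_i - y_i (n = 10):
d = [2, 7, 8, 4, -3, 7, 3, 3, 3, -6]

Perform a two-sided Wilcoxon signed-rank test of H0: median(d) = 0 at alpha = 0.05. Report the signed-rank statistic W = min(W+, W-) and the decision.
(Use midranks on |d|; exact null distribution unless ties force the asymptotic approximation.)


Step 1: Drop any zero differences (none here) and take |d_i|.
|d| = [2, 7, 8, 4, 3, 7, 3, 3, 3, 6]
Step 2: Midrank |d_i| (ties get averaged ranks).
ranks: |2|->1, |7|->8.5, |8|->10, |4|->6, |3|->3.5, |7|->8.5, |3|->3.5, |3|->3.5, |3|->3.5, |6|->7
Step 3: Attach original signs; sum ranks with positive sign and with negative sign.
W+ = 1 + 8.5 + 10 + 6 + 8.5 + 3.5 + 3.5 + 3.5 = 44.5
W- = 3.5 + 7 = 10.5
(Check: W+ + W- = 55 should equal n(n+1)/2 = 55.)
Step 4: Test statistic W = min(W+, W-) = 10.5.
Step 5: Ties in |d|, so use the tie-corrected normal approximation.
        E[W] = n(n+1)/4 = 10*11/4 = 27.5.
        Tie groups: |d|=3 (t=4), |d|=7 (t=2); sum(t^3 - t) = 66.
        Var[W] = n(n+1)(2n+1)/24 - sum(t^3-t)/48 = 2310/24 - 66/48 = 94.875.
        z = (W - E[W]) / sqrt(Var[W]) = (10.5 - 27.5) / 9.7404 = -1.7453.
        Two-sided p = 2*Phi(z) = 0.080931.
Step 6: alpha = 0.05. fail to reject H0.

W+ = 44.5, W- = 10.5, W = min = 10.5, p = 0.080931, fail to reject H0.
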